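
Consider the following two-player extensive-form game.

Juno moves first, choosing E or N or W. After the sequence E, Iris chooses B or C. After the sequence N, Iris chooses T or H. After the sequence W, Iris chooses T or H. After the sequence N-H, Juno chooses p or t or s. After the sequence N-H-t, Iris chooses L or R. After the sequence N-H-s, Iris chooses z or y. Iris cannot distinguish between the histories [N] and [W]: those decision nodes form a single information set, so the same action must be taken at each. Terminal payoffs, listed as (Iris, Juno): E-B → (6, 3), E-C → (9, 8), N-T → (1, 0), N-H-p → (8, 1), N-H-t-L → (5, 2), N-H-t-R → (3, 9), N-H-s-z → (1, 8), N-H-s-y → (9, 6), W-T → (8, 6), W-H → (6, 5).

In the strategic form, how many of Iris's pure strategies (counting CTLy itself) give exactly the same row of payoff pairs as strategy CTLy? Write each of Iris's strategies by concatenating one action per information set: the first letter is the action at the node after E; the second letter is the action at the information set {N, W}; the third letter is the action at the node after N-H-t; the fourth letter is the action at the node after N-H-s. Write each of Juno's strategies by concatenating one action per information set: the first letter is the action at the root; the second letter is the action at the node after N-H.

4

Row for CTLy (columns Ep, Et, Es, Np, Nt, Ns, Wp, Wt, Ws): (9,8) (9,8) (9,8) (1,0) (1,0) (1,0) (8,6) (8,6) (8,6).
Under CTLy, Iris's choice at the node after N-H-t and at the node after N-H-s can never be reached regardless of what Juno does, so varying those choices leaves every outcome unchanged.
Holding the reachable choices fixed and varying the unreachable ones freely already gives 2 × 2 = 4 equivalent strategies.
No other strategy reproduces this row, so those 4 are the full class: CTLz, CTLy, CTRz, CTRy.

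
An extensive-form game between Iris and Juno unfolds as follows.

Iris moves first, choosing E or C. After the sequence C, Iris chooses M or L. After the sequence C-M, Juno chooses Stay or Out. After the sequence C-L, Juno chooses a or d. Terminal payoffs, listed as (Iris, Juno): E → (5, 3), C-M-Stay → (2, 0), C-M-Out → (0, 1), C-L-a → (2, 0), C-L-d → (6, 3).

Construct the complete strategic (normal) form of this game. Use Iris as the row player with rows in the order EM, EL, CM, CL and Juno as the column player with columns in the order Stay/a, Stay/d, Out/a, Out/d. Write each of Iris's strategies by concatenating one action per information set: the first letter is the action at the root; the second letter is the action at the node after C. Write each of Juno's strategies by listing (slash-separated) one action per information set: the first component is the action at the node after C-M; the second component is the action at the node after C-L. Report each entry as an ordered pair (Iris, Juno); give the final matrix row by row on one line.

EM: (5,3) (5,3) (5,3) (5,3) | EL: (5,3) (5,3) (5,3) (5,3) | CM: (2,0) (2,0) (0,1) (0,1) | CL: (2,0) (6,3) (2,0) (6,3)

       Stay/a   Stay/d    Out/a    Out/d
  EM    (5,3)    (5,3)    (5,3)    (5,3)
  EL    (5,3)    (5,3)    (5,3)    (5,3)
  CM    (2,0)    (2,0)    (0,1)    (0,1)
  CL    (2,0)    (6,3)    (2,0)    (6,3)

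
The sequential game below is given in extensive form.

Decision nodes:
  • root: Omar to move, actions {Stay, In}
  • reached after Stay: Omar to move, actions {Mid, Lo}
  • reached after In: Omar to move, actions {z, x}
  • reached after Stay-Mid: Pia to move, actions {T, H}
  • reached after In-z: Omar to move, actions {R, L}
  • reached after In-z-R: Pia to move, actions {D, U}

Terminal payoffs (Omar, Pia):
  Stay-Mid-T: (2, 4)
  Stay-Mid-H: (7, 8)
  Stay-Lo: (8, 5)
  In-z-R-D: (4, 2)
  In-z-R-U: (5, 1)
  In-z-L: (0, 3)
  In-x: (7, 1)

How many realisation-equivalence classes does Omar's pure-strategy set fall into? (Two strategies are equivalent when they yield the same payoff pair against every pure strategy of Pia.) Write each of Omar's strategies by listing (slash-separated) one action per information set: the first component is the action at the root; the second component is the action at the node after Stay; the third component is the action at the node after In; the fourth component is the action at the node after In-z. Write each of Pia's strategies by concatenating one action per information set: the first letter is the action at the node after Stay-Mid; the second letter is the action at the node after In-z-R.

Omar has 16 pure strategies: Stay/Mid/z/R, Stay/Mid/z/L, Stay/Mid/x/R, Stay/Mid/x/L, Stay/Lo/z/R, Stay/Lo/z/L, Stay/Lo/x/R, Stay/Lo/x/L, In/Mid/z/R, In/Mid/z/L, In/Mid/x/R, In/Mid/x/L, In/Lo/z/R, In/Lo/z/L, In/Lo/x/R, In/Lo/x/L. Columns: TD, TU, HD, HU.
{Stay/Mid/z/R, Stay/Mid/z/L, Stay/Mid/x/R, Stay/Mid/x/L} → row (2,4) (2,4) (7,8) (7,8)
{Stay/Lo/z/R, Stay/Lo/z/L, Stay/Lo/x/R, Stay/Lo/x/L} → row (8,5) (8,5) (8,5) (8,5)
{In/Mid/z/R, In/Lo/z/R} → row (4,2) (5,1) (4,2) (5,1)
{In/Mid/z/L, In/Lo/z/L} → row (0,3) (0,3) (0,3) (0,3)
{In/Mid/x/R, In/Mid/x/L, In/Lo/x/R, In/Lo/x/L} → row (7,1) (7,1) (7,1) (7,1)
That's 5 distinct rows out of 16 strategies.

5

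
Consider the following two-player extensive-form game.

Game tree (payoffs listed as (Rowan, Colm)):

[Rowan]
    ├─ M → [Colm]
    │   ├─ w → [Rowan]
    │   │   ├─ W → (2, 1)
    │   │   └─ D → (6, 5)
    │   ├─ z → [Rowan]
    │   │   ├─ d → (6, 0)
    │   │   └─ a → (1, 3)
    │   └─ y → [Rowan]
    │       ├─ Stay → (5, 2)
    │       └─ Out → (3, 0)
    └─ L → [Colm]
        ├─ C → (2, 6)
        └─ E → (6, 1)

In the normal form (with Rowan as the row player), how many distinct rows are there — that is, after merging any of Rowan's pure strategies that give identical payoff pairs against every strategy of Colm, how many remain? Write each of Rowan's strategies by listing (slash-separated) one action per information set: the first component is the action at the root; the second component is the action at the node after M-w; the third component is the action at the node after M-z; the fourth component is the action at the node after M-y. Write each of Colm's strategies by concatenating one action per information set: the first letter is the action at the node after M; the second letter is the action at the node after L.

Rowan has 16 pure strategies: M/W/d/Stay, M/W/d/Out, M/W/a/Stay, M/W/a/Out, M/D/d/Stay, M/D/d/Out, M/D/a/Stay, M/D/a/Out, L/W/d/Stay, L/W/d/Out, L/W/a/Stay, L/W/a/Out, L/D/d/Stay, L/D/d/Out, L/D/a/Stay, L/D/a/Out. Columns: wC, wE, zC, zE, yC, yE.
{M/W/d/Stay} → row (2,1) (2,1) (6,0) (6,0) (5,2) (5,2)
{M/W/d/Out} → row (2,1) (2,1) (6,0) (6,0) (3,0) (3,0)
{M/W/a/Stay} → row (2,1) (2,1) (1,3) (1,3) (5,2) (5,2)
{M/W/a/Out} → row (2,1) (2,1) (1,3) (1,3) (3,0) (3,0)
{M/D/d/Stay} → row (6,5) (6,5) (6,0) (6,0) (5,2) (5,2)
{M/D/d/Out} → row (6,5) (6,5) (6,0) (6,0) (3,0) (3,0)
{M/D/a/Stay} → row (6,5) (6,5) (1,3) (1,3) (5,2) (5,2)
{M/D/a/Out} → row (6,5) (6,5) (1,3) (1,3) (3,0) (3,0)
{L/W/d/Stay, L/W/d/Out, L/W/a/Stay, L/W/a/Out, L/D/d/Stay, L/D/d/Out, L/D/a/Stay, L/D/a/Out} → row (2,6) (6,1) (2,6) (6,1) (2,6) (6,1)
That's 9 distinct rows out of 16 strategies.

9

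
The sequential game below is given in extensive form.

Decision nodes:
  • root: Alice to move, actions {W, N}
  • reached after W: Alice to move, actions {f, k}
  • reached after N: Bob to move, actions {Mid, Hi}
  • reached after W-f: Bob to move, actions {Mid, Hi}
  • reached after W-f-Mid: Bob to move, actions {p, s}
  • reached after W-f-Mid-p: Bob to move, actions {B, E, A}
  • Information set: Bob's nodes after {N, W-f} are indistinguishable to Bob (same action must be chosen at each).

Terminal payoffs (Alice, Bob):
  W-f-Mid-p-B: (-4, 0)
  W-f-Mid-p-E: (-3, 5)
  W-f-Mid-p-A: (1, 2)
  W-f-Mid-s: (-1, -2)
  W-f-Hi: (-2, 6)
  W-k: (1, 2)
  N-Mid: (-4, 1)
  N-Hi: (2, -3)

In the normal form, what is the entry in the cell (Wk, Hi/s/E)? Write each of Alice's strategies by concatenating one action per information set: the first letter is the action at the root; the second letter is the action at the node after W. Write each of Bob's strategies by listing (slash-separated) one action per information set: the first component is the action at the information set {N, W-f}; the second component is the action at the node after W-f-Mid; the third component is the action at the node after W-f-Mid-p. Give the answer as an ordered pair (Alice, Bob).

(1, 2)

Trace the play path from the root:
  Alice plays W
  Alice plays k at [W]
→ terminal payoff (1, 2).
(Bob's choice at the information set {N, W-f} is never reached on this path, so it doesn't affect the outcome.)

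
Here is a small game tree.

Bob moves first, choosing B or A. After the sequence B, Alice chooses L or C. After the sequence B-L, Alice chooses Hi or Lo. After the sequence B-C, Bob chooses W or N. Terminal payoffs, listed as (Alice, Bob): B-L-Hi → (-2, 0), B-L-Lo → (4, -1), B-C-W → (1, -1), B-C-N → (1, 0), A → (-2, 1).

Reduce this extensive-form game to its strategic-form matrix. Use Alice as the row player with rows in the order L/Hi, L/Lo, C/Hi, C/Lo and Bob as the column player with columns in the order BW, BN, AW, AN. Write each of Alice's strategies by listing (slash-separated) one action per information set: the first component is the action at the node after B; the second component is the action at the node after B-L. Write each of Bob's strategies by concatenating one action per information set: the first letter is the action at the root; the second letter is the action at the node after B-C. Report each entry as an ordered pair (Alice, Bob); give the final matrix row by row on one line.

           BW       BN       AW       AN
L/Hi   (-2,0)   (-2,0)   (-2,1)   (-2,1)
L/Lo   (4,-1)   (4,-1)   (-2,1)   (-2,1)
C/Hi   (1,-1)    (1,0)   (-2,1)   (-2,1)
C/Lo   (1,-1)    (1,0)   (-2,1)   (-2,1)

L/Hi: (-2,0) (-2,0) (-2,1) (-2,1) | L/Lo: (4,-1) (4,-1) (-2,1) (-2,1) | C/Hi: (1,-1) (1,0) (-2,1) (-2,1) | C/Lo: (1,-1) (1,0) (-2,1) (-2,1)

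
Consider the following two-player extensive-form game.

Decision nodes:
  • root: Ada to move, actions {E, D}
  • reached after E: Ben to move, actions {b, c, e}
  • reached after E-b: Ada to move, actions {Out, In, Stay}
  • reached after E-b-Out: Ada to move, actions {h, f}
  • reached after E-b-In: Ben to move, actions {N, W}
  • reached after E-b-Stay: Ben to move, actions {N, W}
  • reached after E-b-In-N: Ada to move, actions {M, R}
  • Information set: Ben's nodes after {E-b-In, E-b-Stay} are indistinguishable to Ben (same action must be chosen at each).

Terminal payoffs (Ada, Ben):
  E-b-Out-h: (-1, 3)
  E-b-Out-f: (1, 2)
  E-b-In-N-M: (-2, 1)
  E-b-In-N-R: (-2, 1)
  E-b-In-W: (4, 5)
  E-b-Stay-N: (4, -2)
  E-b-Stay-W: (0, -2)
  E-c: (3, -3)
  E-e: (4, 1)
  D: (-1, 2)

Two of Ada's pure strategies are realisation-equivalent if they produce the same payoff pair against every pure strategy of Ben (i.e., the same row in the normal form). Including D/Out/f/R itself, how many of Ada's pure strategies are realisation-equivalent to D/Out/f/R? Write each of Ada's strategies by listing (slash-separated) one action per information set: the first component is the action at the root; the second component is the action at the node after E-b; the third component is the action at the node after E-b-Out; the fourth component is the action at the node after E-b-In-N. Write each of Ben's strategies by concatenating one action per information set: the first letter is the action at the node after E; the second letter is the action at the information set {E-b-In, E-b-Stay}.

Row for D/Out/f/R (columns bN, bW, cN, cW, eN, eW): (-1,2) (-1,2) (-1,2) (-1,2) (-1,2) (-1,2).
Under D/Out/f/R, Ada's choice at the node after E-b and at the node after E-b-Out and at the node after E-b-In-N can never be reached regardless of what Ben does, so varying those choices leaves every outcome unchanged.
Holding the reachable choices fixed and varying the unreachable ones freely already gives 3 × 2 × 2 = 12 equivalent strategies.
No other strategy reproduces this row, so those 12 are the full class: D/Out/h/M, D/Out/h/R, D/Out/f/M, D/Out/f/R, D/In/h/M, D/In/h/R, D/In/f/M, D/In/f/R, D/Stay/h/M, D/Stay/h/R, D/Stay/f/M, D/Stay/f/R.

12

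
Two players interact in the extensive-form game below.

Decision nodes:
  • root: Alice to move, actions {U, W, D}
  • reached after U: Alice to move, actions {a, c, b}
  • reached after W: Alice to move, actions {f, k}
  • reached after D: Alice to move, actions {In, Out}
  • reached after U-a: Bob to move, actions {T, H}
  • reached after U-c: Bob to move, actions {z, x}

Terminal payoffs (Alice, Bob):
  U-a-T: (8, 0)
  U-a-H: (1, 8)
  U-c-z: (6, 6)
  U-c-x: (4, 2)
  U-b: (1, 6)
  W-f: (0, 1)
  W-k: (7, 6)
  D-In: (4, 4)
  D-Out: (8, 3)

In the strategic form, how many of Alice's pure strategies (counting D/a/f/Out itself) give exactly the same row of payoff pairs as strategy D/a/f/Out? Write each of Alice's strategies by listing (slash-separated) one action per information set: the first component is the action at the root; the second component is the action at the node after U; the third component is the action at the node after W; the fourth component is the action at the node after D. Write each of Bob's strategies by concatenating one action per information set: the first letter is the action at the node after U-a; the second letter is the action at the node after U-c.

Row for D/a/f/Out (columns Tz, Tx, Hz, Hx): (8,3) (8,3) (8,3) (8,3).
Under D/a/f/Out, Alice's choice at the node after U and at the node after W can never be reached regardless of what Bob does, so varying those choices leaves every outcome unchanged.
Holding the reachable choices fixed and varying the unreachable ones freely already gives 3 × 2 = 6 equivalent strategies.
No other strategy reproduces this row, so those 6 are the full class: D/a/f/Out, D/a/k/Out, D/c/f/Out, D/c/k/Out, D/b/f/Out, D/b/k/Out.

6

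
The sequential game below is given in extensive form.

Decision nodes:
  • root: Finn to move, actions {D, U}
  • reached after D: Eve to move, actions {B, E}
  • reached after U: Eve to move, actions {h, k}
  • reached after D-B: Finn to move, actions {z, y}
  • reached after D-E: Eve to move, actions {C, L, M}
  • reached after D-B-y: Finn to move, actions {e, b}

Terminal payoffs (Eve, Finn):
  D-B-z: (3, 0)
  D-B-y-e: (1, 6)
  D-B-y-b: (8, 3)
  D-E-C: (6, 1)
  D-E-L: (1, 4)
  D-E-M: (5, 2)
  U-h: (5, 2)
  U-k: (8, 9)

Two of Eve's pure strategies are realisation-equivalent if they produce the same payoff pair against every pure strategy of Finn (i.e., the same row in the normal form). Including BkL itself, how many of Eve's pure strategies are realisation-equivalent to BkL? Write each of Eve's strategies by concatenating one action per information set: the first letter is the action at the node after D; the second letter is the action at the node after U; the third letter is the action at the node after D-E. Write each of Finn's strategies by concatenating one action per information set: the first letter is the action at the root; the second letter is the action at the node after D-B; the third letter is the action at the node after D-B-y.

Row for BkL (columns Dze, Dzb, Dye, Dyb, Uze, Uzb, Uye, Uyb): (3,0) (3,0) (1,6) (8,3) (8,9) (8,9) (8,9) (8,9).
Under BkL, Eve's choice at the node after D-E can never be reached regardless of what Finn does, so varying those choices leaves every outcome unchanged.
Holding the reachable choices fixed and varying the unreachable one freely already gives 3 equivalent strategies.
No other strategy reproduces this row, so those 3 are the full class: BkC, BkL, BkM.

3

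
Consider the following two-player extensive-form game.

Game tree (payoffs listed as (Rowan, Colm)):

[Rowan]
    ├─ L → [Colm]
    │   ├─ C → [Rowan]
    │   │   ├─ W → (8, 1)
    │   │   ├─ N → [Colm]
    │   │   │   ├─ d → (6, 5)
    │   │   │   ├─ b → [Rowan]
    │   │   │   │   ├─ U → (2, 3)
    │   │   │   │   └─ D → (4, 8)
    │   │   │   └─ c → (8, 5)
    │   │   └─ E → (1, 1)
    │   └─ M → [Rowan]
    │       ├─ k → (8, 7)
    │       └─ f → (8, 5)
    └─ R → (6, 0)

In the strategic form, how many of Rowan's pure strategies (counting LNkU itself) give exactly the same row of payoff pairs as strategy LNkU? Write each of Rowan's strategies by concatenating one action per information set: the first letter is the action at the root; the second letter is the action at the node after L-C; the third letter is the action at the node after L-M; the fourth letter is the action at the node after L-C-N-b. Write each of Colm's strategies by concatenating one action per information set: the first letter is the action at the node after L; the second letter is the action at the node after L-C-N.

1

Row for LNkU (columns Cd, Cb, Cc, Md, Mb, Mc): (6,5) (2,3) (8,5) (8,7) (8,7) (8,7).
Every one of Rowan's information sets is on the play path for some reply by Colm when Rowan follows LNkU.
Changing the action at any of them therefore changes at least one column, so only LNkU itself gives this row.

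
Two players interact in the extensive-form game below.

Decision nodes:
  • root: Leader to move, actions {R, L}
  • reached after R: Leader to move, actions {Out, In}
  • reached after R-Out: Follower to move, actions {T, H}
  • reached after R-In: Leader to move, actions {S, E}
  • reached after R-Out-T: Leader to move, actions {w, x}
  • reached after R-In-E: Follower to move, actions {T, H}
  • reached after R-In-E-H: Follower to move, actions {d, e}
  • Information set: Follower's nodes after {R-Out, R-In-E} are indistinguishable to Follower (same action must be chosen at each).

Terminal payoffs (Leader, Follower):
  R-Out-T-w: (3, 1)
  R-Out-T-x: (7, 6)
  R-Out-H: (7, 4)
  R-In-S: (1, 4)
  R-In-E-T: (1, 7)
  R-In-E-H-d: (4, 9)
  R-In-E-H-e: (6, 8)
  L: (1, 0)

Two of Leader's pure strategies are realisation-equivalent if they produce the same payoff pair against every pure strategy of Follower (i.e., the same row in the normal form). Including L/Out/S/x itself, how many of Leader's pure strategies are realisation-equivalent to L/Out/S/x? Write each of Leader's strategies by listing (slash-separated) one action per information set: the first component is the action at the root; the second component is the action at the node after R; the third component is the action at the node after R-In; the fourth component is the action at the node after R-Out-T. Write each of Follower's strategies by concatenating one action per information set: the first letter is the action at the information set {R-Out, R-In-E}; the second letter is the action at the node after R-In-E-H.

8

Row for L/Out/S/x (columns Td, Te, Hd, He): (1,0) (1,0) (1,0) (1,0).
Under L/Out/S/x, Leader's choice at the node after R and at the node after R-In and at the node after R-Out-T can never be reached regardless of what Follower does, so varying those choices leaves every outcome unchanged.
Holding the reachable choices fixed and varying the unreachable ones freely already gives 2 × 2 × 2 = 8 equivalent strategies.
No other strategy reproduces this row, so those 8 are the full class: L/Out/S/w, L/Out/S/x, L/Out/E/w, L/Out/E/x, L/In/S/w, L/In/S/x, L/In/E/w, L/In/E/x.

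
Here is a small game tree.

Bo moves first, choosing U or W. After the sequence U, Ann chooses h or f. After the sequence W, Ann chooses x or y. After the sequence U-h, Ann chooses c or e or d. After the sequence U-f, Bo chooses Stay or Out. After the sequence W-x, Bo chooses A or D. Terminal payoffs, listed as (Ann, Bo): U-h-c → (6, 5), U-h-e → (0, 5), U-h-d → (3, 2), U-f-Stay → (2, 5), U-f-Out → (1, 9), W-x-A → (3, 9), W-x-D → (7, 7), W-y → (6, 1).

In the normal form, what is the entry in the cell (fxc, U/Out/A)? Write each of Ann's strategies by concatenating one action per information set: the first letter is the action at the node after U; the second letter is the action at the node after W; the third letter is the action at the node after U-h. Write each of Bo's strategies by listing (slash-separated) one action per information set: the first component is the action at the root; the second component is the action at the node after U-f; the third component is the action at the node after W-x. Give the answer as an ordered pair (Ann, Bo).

Trace the play path from the root:
  Bo plays U
  Ann plays f at [U]
  Bo plays Out at [U-f]
→ terminal payoff (1, 9).
(Ann's choice at the node after W is never reached on this path, so it doesn't affect the outcome.)

(1, 9)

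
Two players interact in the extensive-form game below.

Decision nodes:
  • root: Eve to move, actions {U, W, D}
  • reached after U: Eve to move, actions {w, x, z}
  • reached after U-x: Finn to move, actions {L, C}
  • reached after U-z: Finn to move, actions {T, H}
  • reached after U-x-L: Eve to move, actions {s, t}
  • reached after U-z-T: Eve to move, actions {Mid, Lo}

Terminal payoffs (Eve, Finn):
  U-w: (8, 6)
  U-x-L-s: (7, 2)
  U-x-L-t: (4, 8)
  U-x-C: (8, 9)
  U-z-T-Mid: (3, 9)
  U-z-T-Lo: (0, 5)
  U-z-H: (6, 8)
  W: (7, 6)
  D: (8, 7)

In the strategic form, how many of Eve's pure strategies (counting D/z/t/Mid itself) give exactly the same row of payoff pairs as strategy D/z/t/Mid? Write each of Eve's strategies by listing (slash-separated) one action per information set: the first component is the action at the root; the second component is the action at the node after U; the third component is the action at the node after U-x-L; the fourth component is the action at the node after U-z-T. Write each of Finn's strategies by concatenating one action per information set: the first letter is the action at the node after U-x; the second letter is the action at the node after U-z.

Row for D/z/t/Mid (columns LT, LH, CT, CH): (8,7) (8,7) (8,7) (8,7).
Under D/z/t/Mid, Eve's choice at the node after U and at the node after U-x-L and at the node after U-z-T can never be reached regardless of what Finn does, so varying those choices leaves every outcome unchanged.
Holding the reachable choices fixed and varying the unreachable ones freely already gives 3 × 2 × 2 = 12 equivalent strategies.
No other strategy reproduces this row, so those 12 are the full class: D/w/s/Mid, D/w/s/Lo, D/w/t/Mid, D/w/t/Lo, D/x/s/Mid, D/x/s/Lo, D/x/t/Mid, D/x/t/Lo, D/z/s/Mid, D/z/s/Lo, D/z/t/Mid, D/z/t/Lo.

12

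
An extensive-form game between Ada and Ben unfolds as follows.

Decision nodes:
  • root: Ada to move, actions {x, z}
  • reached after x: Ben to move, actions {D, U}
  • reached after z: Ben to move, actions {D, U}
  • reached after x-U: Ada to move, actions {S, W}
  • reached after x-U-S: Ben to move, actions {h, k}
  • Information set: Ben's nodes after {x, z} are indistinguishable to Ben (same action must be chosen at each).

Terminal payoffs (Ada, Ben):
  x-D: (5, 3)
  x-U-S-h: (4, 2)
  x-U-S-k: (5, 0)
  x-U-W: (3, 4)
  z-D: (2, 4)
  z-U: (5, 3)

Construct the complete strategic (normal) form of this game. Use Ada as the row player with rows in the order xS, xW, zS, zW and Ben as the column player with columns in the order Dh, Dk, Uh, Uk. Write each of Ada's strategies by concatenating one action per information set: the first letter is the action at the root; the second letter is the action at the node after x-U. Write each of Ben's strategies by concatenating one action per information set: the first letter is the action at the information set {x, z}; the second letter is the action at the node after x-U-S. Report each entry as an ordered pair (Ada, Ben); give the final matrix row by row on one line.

Row xS: Dh→(5,3), Dk→(5,3), Uh→(4,2), Uk→(5,0)
Row xW: Dh→(5,3), Dk→(5,3), Uh→(3,4), Uk→(3,4)
Row zS: Dh→(2,4), Dk→(2,4), Uh→(5,3), Uk→(5,3)
Row zW: Dh→(2,4), Dk→(2,4), Uh→(5,3), Uk→(5,3)

xS: (5,3) (5,3) (4,2) (5,0) | xW: (5,3) (5,3) (3,4) (3,4) | zS: (2,4) (2,4) (5,3) (5,3) | zW: (2,4) (2,4) (5,3) (5,3)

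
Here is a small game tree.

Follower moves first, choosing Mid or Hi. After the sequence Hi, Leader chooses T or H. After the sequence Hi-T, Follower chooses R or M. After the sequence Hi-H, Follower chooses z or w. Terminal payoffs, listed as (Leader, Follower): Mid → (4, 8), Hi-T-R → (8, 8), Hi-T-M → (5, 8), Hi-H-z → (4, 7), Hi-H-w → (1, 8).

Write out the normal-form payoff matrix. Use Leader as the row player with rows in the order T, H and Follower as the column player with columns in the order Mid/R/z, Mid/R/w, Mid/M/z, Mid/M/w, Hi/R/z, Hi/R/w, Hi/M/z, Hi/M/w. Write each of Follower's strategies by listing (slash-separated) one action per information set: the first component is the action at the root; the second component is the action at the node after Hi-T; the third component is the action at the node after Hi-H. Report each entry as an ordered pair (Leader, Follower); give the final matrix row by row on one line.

      Mid/R/z  Mid/R/w  Mid/M/z  Mid/M/w   Hi/R/z   Hi/R/w   Hi/M/z   Hi/M/w
   T    (4,8)    (4,8)    (4,8)    (4,8)    (8,8)    (8,8)    (5,8)    (5,8)
   H    (4,8)    (4,8)    (4,8)    (4,8)    (4,7)    (1,8)    (4,7)    (1,8)

T: (4,8) (4,8) (4,8) (4,8) (8,8) (8,8) (5,8) (5,8) | H: (4,8) (4,8) (4,8) (4,8) (4,7) (1,8) (4,7) (1,8)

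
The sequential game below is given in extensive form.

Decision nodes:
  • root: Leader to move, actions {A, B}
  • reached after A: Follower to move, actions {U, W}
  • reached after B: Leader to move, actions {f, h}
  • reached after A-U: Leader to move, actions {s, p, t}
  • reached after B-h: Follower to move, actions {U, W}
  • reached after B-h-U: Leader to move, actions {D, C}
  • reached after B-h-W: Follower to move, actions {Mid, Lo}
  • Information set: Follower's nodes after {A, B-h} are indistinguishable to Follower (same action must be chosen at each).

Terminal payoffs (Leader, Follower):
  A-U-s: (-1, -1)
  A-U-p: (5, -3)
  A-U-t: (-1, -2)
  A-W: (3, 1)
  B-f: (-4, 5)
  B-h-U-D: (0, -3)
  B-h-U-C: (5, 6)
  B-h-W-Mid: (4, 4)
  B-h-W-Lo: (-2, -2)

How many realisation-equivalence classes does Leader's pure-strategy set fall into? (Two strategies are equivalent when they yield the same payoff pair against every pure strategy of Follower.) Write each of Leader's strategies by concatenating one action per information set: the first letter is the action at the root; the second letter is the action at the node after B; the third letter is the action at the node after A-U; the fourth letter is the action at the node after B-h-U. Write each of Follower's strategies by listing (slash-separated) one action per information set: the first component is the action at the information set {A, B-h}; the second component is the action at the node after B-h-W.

Leader has 24 pure strategies: AfsD, AfsC, AfpD, AfpC, AftD, AftC, AhsD, AhsC, AhpD, AhpC, AhtD, AhtC, BfsD, BfsC, BfpD, BfpC, BftD, BftC, BhsD, BhsC, BhpD, BhpC, BhtD, BhtC. Columns: U/Mid, U/Lo, W/Mid, W/Lo.
{AfsD, AfsC, AhsD, AhsC} → row (-1,-1) (-1,-1) (3,1) (3,1)
{AfpD, AfpC, AhpD, AhpC} → row (5,-3) (5,-3) (3,1) (3,1)
{AftD, AftC, AhtD, AhtC} → row (-1,-2) (-1,-2) (3,1) (3,1)
{BfsD, BfsC, BfpD, BfpC, BftD, BftC} → row (-4,5) (-4,5) (-4,5) (-4,5)
{BhsD, BhpD, BhtD} → row (0,-3) (0,-3) (4,4) (-2,-2)
{BhsC, BhpC, BhtC} → row (5,6) (5,6) (4,4) (-2,-2)
That's 6 distinct rows out of 24 strategies.

6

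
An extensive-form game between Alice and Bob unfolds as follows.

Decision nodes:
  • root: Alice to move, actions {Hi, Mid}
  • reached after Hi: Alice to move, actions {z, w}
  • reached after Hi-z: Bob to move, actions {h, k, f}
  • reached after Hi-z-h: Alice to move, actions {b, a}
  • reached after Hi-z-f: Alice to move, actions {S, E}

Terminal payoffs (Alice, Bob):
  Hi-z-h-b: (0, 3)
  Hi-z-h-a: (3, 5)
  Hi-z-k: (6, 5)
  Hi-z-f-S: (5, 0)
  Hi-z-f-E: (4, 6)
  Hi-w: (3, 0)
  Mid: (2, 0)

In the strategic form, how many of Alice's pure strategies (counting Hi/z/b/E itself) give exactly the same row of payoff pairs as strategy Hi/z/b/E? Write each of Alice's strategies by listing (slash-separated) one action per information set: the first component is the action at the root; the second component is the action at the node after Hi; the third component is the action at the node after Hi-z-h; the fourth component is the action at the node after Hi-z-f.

Row for Hi/z/b/E (columns h, k, f): (0,3) (6,5) (4,6).
Every one of Alice's information sets is on the play path for some reply by Bob when Alice follows Hi/z/b/E.
Changing the action at any of them therefore changes at least one column, so only Hi/z/b/E itself gives this row.

1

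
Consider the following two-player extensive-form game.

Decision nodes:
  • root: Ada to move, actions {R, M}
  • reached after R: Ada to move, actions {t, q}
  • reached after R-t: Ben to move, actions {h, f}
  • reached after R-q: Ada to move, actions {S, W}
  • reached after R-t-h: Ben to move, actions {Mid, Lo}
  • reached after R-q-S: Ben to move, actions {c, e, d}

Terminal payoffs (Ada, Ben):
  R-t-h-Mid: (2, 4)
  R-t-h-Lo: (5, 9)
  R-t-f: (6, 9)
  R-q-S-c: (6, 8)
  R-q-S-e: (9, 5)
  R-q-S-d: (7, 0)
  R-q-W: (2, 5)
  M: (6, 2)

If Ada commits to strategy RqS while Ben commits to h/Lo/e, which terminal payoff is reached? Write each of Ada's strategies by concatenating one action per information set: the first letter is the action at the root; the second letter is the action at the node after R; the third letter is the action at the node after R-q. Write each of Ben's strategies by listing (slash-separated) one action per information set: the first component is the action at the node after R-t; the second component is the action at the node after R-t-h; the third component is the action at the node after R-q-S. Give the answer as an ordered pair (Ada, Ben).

Trace the play path from the root:
  Ada plays R
  Ada plays q at [R]
  Ada plays S at [R-q]
  Ben plays e at [R-q-S]
→ terminal payoff (9, 5).
(Ben's choice at the node after R-t is never reached on this path, so it doesn't affect the outcome.)

(9, 5)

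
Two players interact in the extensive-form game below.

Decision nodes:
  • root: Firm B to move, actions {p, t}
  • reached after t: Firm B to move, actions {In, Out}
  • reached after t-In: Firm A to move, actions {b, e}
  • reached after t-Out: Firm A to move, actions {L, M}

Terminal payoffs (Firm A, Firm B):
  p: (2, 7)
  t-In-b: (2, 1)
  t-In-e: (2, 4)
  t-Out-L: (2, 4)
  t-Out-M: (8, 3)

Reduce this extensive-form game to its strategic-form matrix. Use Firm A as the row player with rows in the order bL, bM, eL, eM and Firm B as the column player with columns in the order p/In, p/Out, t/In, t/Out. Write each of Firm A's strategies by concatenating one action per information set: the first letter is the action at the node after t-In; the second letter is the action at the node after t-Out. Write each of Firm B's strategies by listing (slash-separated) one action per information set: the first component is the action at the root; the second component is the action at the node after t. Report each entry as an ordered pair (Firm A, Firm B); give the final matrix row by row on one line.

         p/In    p/Out     t/In    t/Out
  bL    (2,7)    (2,7)    (2,1)    (2,4)
  bM    (2,7)    (2,7)    (2,1)    (8,3)
  eL    (2,7)    (2,7)    (2,4)    (2,4)
  eM    (2,7)    (2,7)    (2,4)    (8,3)

bL: (2,7) (2,7) (2,1) (2,4) | bM: (2,7) (2,7) (2,1) (8,3) | eL: (2,7) (2,7) (2,4) (2,4) | eM: (2,7) (2,7) (2,4) (8,3)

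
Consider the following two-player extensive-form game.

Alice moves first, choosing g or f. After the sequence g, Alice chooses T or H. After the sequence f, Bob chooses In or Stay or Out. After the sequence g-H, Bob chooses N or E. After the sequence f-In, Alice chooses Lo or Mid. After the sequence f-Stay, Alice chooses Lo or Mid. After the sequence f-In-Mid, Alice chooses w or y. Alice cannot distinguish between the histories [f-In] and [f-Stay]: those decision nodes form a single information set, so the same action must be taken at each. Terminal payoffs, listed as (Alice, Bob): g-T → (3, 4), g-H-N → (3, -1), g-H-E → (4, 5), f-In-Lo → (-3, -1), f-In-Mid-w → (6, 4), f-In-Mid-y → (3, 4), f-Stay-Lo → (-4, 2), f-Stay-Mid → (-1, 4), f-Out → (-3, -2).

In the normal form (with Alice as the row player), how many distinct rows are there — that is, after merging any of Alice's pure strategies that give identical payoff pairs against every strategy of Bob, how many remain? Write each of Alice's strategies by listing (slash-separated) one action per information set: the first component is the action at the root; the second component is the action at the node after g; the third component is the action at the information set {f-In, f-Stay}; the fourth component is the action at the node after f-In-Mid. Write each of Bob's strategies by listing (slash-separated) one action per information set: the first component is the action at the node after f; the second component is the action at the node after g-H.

5

Alice has 16 pure strategies: g/T/Lo/w, g/T/Lo/y, g/T/Mid/w, g/T/Mid/y, g/H/Lo/w, g/H/Lo/y, g/H/Mid/w, g/H/Mid/y, f/T/Lo/w, f/T/Lo/y, f/T/Mid/w, f/T/Mid/y, f/H/Lo/w, f/H/Lo/y, f/H/Mid/w, f/H/Mid/y. Columns: In/N, In/E, Stay/N, Stay/E, Out/N, Out/E.
{g/T/Lo/w, g/T/Lo/y, g/T/Mid/w, g/T/Mid/y} → row (3,4) (3,4) (3,4) (3,4) (3,4) (3,4)
{g/H/Lo/w, g/H/Lo/y, g/H/Mid/w, g/H/Mid/y} → row (3,-1) (4,5) (3,-1) (4,5) (3,-1) (4,5)
{f/T/Lo/w, f/T/Lo/y, f/H/Lo/w, f/H/Lo/y} → row (-3,-1) (-3,-1) (-4,2) (-4,2) (-3,-2) (-3,-2)
{f/T/Mid/w, f/H/Mid/w} → row (6,4) (6,4) (-1,4) (-1,4) (-3,-2) (-3,-2)
{f/T/Mid/y, f/H/Mid/y} → row (3,4) (3,4) (-1,4) (-1,4) (-3,-2) (-3,-2)
That's 5 distinct rows out of 16 strategies.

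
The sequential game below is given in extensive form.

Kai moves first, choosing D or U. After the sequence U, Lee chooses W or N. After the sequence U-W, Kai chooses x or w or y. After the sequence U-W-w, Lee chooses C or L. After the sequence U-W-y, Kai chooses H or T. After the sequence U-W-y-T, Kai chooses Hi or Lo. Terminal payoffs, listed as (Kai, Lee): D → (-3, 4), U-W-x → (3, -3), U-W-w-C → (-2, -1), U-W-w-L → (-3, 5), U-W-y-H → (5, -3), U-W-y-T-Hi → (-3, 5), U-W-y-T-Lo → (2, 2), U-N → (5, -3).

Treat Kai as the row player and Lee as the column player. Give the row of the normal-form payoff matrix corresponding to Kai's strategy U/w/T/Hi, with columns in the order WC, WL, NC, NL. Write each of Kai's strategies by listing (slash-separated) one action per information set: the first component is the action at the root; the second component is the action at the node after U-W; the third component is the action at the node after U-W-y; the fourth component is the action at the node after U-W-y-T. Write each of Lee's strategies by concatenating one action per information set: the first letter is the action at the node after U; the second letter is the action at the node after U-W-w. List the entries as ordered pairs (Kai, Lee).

vs WC: Kai plays U → Lee plays W at [U] → Kai plays w at [U-W] → Lee plays C at [U-W-w] → (-2, -1)
vs WL: Kai plays U → Lee plays W at [U] → Kai plays w at [U-W] → Lee plays L at [U-W-w] → (-3, 5)
vs NC: Kai plays U → Lee plays N at [U] → (5, -3)
vs NL: Kai plays U → Lee plays N at [U] → (5, -3)

(-2,-1) (-3,5) (5,-3) (5,-3)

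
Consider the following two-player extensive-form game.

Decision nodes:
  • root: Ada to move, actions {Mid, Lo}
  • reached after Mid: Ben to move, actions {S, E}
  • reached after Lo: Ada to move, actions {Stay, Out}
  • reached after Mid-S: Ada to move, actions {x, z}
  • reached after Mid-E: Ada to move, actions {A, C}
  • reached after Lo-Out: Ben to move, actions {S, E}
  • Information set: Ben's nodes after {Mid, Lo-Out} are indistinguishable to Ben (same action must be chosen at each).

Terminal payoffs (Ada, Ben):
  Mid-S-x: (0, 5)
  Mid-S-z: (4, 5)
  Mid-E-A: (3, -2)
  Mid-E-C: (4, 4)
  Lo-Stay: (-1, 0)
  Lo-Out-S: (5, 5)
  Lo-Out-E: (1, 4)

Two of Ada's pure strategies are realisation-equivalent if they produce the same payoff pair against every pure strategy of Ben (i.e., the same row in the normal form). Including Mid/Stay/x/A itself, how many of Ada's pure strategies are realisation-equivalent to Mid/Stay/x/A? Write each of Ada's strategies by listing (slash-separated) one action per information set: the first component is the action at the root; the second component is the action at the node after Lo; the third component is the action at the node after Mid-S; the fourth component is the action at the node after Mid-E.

2

Row for Mid/Stay/x/A (columns S, E): (0,5) (3,-2).
Under Mid/Stay/x/A, Ada's choice at the node after Lo can never be reached regardless of what Ben does, so varying those choices leaves every outcome unchanged.
Holding the reachable choices fixed and varying the unreachable one freely already gives 2 equivalent strategies.
No other strategy reproduces this row, so those 2 are the full class: Mid/Stay/x/A, Mid/Out/x/A.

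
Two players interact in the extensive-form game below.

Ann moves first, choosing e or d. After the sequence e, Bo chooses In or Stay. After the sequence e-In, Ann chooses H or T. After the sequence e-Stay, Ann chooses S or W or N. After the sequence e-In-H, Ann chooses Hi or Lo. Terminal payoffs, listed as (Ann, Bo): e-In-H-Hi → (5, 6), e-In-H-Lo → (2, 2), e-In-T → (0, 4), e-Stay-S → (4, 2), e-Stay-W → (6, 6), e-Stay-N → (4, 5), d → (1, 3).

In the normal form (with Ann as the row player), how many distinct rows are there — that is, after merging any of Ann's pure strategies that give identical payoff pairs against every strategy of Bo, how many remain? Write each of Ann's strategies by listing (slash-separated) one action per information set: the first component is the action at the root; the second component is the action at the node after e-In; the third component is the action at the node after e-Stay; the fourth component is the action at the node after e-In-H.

10

Ann has 24 pure strategies: e/H/S/Hi, e/H/S/Lo, e/H/W/Hi, e/H/W/Lo, e/H/N/Hi, e/H/N/Lo, e/T/S/Hi, e/T/S/Lo, e/T/W/Hi, e/T/W/Lo, e/T/N/Hi, e/T/N/Lo, d/H/S/Hi, d/H/S/Lo, d/H/W/Hi, d/H/W/Lo, d/H/N/Hi, d/H/N/Lo, d/T/S/Hi, d/T/S/Lo, d/T/W/Hi, d/T/W/Lo, d/T/N/Hi, d/T/N/Lo. Columns: In, Stay.
{e/H/S/Hi} → row (5,6) (4,2)
{e/H/S/Lo} → row (2,2) (4,2)
{e/H/W/Hi} → row (5,6) (6,6)
{e/H/W/Lo} → row (2,2) (6,6)
{e/H/N/Hi} → row (5,6) (4,5)
{e/H/N/Lo} → row (2,2) (4,5)
{e/T/S/Hi, e/T/S/Lo} → row (0,4) (4,2)
{e/T/W/Hi, e/T/W/Lo} → row (0,4) (6,6)
{e/T/N/Hi, e/T/N/Lo} → row (0,4) (4,5)
{d/H/S/Hi, d/H/S/Lo, d/H/W/Hi, d/H/W/Lo, d/H/N/Hi, d/H/N/Lo, d/T/S/Hi, d/T/S/Lo, d/T/W/Hi, d/T/W/Lo, d/T/N/Hi, d/T/N/Lo} → row (1,3) (1,3)
That's 10 distinct rows out of 24 strategies.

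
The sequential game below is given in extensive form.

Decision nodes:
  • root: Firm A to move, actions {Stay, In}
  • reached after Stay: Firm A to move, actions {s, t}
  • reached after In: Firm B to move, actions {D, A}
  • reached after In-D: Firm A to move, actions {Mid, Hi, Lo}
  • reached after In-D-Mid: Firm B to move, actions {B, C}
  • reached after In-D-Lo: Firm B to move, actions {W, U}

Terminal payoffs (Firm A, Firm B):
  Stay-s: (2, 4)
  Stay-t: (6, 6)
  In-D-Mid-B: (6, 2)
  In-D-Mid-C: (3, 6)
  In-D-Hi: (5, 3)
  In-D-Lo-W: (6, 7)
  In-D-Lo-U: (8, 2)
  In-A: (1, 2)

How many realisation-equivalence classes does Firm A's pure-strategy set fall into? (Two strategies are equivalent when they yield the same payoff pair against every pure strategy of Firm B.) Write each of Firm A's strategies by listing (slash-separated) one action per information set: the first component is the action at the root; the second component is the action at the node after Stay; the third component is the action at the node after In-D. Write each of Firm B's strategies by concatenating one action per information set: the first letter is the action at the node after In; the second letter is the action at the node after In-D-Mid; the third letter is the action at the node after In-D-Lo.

Firm A has 12 pure strategies: Stay/s/Mid, Stay/s/Hi, Stay/s/Lo, Stay/t/Mid, Stay/t/Hi, Stay/t/Lo, In/s/Mid, In/s/Hi, In/s/Lo, In/t/Mid, In/t/Hi, In/t/Lo. Columns: DBW, DBU, DCW, DCU, ABW, ABU, ACW, ACU.
{Stay/s/Mid, Stay/s/Hi, Stay/s/Lo} → row (2,4) (2,4) (2,4) (2,4) (2,4) (2,4) (2,4) (2,4)
{Stay/t/Mid, Stay/t/Hi, Stay/t/Lo} → row (6,6) (6,6) (6,6) (6,6) (6,6) (6,6) (6,6) (6,6)
{In/s/Mid, In/t/Mid} → row (6,2) (6,2) (3,6) (3,6) (1,2) (1,2) (1,2) (1,2)
{In/s/Hi, In/t/Hi} → row (5,3) (5,3) (5,3) (5,3) (1,2) (1,2) (1,2) (1,2)
{In/s/Lo, In/t/Lo} → row (6,7) (8,2) (6,7) (8,2) (1,2) (1,2) (1,2) (1,2)
That's 5 distinct rows out of 12 strategies.

5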